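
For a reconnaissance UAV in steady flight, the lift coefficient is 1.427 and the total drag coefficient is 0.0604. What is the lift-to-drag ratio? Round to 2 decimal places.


Step 1: L/D = CL / CD = 1.427 / 0.0604
Step 2: L/D = 23.63

23.63


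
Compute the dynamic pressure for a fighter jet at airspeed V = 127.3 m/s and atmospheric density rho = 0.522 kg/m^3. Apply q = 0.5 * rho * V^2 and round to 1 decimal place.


Step 1: V^2 = 127.3^2 = 16205.29
Step 2: q = 0.5 * 0.522 * 16205.29
Step 3: q = 4229.6 Pa

4229.6


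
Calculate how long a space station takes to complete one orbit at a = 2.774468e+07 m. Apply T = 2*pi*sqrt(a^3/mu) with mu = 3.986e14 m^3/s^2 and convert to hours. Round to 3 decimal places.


Step 1: a^3 / mu = 2.135695e+22 / 3.986e14 = 5.357990e+07
Step 2: sqrt(5.357990e+07) = 7319.829 s
Step 3: T = 2*pi * 7319.829 = 45991.84 s
Step 4: T in hours = 45991.84 / 3600 = 12.776 hours

12.776


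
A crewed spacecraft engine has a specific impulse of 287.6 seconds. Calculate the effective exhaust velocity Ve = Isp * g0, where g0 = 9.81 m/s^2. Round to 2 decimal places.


Step 1: Ve = Isp * g0 = 287.6 * 9.81
Step 2: Ve = 2821.36 m/s

2821.36


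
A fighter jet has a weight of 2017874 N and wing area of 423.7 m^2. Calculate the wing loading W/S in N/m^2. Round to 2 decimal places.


Step 1: Wing loading = W / S = 2017874 / 423.7
Step 2: Wing loading = 4762.51 N/m^2

4762.51


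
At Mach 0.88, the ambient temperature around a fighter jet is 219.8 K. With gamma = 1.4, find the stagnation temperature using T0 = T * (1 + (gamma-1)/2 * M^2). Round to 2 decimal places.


Step 1: (gamma-1)/2 = 0.2
Step 2: M^2 = 0.7744
Step 3: 1 + 0.2 * 0.7744 = 1.15488
Step 4: T0 = 219.8 * 1.15488 = 253.84 K

253.84


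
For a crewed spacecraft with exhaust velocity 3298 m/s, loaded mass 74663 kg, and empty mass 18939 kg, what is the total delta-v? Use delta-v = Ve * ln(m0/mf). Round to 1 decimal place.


Step 1: Mass ratio m0/mf = 74663 / 18939 = 3.942288
Step 2: ln(3.942288) = 1.371761
Step 3: delta-v = 3298 * 1.371761 = 4524.1 m/s

4524.1


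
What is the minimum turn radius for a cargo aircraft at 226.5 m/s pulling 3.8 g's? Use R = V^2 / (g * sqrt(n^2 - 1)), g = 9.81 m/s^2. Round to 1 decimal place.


Step 1: V^2 = 226.5^2 = 51302.25
Step 2: n^2 - 1 = 3.8^2 - 1 = 13.44
Step 3: sqrt(13.44) = 3.666061
Step 4: R = 51302.25 / (9.81 * 3.666061) = 1426.5 m

1426.5


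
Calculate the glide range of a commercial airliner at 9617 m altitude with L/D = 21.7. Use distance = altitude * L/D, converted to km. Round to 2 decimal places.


Step 1: Glide distance = altitude * L/D = 9617 * 21.7 = 208688.9 m
Step 2: Convert to km: 208688.9 / 1000 = 208.69 km

208.69


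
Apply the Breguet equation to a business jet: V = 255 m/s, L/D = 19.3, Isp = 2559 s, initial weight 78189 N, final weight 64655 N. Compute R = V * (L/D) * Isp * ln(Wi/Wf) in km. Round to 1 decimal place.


Step 1: Coefficient = V * (L/D) * Isp = 255 * 19.3 * 2559 = 12594118.5 m
Step 2: Wi/Wf = 78189 / 64655 = 1.209326
Step 3: ln(1.209326) = 0.190064
Step 4: R = 12594118.5 * 0.190064 = 2393682.6 m = 2393.7 km

2393.7


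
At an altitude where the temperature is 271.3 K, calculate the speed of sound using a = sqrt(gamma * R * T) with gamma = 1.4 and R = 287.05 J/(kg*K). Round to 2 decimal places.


Step 1: gamma * R * T = 1.4 * 287.05 * 271.3 = 109027.331
Step 2: a = sqrt(109027.331) = 330.19 m/s

330.19


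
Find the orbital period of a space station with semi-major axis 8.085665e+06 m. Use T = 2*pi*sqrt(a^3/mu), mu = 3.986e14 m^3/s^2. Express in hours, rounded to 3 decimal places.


Step 1: a^3 / mu = 5.286244e+20 / 3.986e14 = 1.326203e+06
Step 2: sqrt(1.326203e+06) = 1151.6088 s
Step 3: T = 2*pi * 1151.6088 = 7235.77 s
Step 4: T in hours = 7235.77 / 3600 = 2.010 hours

2.010


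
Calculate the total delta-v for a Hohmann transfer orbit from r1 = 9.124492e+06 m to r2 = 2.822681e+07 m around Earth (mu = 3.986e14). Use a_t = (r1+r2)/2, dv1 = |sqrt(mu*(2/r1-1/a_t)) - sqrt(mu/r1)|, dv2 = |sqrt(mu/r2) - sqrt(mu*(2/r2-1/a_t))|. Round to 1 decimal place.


Step 1: Transfer semi-major axis a_t = (9.124492e+06 + 2.822681e+07) / 2 = 1.867565e+07 m
Step 2: v1 (circular at r1) = sqrt(mu/r1) = 6609.43 m/s
Step 3: v_t1 = sqrt(mu*(2/r1 - 1/a_t)) = 8125.64 m/s
Step 4: dv1 = |8125.64 - 6609.43| = 1516.2 m/s
Step 5: v2 (circular at r2) = 3757.84 m/s, v_t2 = 2626.66 m/s
Step 6: dv2 = |3757.84 - 2626.66| = 1131.17 m/s
Step 7: Total delta-v = 1516.2 + 1131.17 = 2647.4 m/s

2647.4


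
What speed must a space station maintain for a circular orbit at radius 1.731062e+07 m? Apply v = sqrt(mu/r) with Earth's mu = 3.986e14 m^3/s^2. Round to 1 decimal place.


Step 1: mu / r = 3.986e14 / 1.731062e+07 = 23026327.1911
Step 2: v = sqrt(23026327.1911) = 4798.6 m/s

4798.6


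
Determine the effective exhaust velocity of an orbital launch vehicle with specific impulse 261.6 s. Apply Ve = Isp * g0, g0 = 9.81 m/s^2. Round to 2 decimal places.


Step 1: Ve = Isp * g0 = 261.6 * 9.81
Step 2: Ve = 2566.30 m/s

2566.30


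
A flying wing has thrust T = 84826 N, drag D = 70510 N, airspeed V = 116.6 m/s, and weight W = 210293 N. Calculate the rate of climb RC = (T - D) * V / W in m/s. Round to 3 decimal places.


Step 1: Excess thrust = T - D = 84826 - 70510 = 14316 N
Step 2: Excess power = 14316 * 116.6 = 1669245.6 W
Step 3: RC = 1669245.6 / 210293 = 7.938 m/s

7.938


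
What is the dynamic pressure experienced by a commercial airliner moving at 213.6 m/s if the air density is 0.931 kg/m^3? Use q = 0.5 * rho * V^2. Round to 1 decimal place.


Step 1: V^2 = 213.6^2 = 45624.96
Step 2: q = 0.5 * 0.931 * 45624.96
Step 3: q = 21238.4 Pa

21238.4


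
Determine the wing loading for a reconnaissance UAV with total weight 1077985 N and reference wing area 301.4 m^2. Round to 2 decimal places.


Step 1: Wing loading = W / S = 1077985 / 301.4
Step 2: Wing loading = 3576.59 N/m^2

3576.59


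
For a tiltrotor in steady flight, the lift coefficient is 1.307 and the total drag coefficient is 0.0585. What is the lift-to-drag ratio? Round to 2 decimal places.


Step 1: L/D = CL / CD = 1.307 / 0.0585
Step 2: L/D = 22.34

22.34


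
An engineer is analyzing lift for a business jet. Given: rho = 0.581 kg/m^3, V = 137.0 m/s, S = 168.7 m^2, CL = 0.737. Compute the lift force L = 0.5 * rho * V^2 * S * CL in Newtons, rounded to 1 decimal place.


Step 1: Calculate dynamic pressure q = 0.5 * 0.581 * 137.0^2 = 0.5 * 0.581 * 18769.0 = 5452.3945 Pa
Step 2: Multiply by wing area and lift coefficient: L = 5452.3945 * 168.7 * 0.737
Step 3: L = 919818.9521 * 0.737 = 677906.6 N

677906.6


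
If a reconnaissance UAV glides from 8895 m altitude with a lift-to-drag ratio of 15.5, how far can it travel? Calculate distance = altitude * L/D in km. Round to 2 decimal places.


Step 1: Glide distance = altitude * L/D = 8895 * 15.5 = 137872.5 m
Step 2: Convert to km: 137872.5 / 1000 = 137.87 km

137.87


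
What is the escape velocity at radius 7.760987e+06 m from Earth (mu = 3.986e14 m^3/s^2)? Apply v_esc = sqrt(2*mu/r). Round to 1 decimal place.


Step 1: 2*mu/r = 2 * 3.986e14 / 7.760987e+06 = 102718893.8726
Step 2: v_esc = sqrt(102718893.8726) = 10135.0 m/s

10135.0


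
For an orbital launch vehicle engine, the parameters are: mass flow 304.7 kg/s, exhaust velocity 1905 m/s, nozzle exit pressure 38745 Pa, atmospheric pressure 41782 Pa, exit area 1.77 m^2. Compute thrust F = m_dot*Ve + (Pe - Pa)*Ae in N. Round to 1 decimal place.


Step 1: Momentum thrust = m_dot * Ve = 304.7 * 1905 = 580453.5 N
Step 2: Pressure thrust = (Pe - Pa) * Ae = (38745 - 41782) * 1.77 = -5375.49 N
Step 3: Total thrust F = 580453.5 + -5375.49 = 575078.0 N

575078.0


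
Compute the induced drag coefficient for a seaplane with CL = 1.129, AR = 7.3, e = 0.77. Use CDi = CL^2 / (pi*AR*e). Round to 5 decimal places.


Step 1: CL^2 = 1.129^2 = 1.274641
Step 2: pi * AR * e = 3.14159 * 7.3 * 0.77 = 17.658892
Step 3: CDi = 1.274641 / 17.658892 = 0.07218

0.07218


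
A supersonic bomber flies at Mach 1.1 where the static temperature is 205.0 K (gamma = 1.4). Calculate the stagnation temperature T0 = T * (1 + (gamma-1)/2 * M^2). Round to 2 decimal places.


Step 1: (gamma-1)/2 = 0.2
Step 2: M^2 = 1.21
Step 3: 1 + 0.2 * 1.21 = 1.242
Step 4: T0 = 205.0 * 1.242 = 254.61 K

254.61


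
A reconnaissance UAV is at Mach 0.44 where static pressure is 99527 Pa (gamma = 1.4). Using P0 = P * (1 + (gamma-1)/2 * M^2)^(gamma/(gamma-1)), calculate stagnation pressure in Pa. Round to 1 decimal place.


Step 1: (gamma-1)/2 * M^2 = 0.2 * 0.1936 = 0.03872
Step 2: 1 + 0.03872 = 1.03872
Step 3: Exponent gamma/(gamma-1) = 3.5
Step 4: P0 = 99527 * 1.03872^3.5 = 113680.4 Pa

113680.4


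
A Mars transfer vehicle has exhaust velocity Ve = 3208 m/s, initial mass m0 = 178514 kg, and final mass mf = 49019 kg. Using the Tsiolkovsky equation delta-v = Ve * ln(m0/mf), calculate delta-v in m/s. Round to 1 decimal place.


Step 1: Mass ratio m0/mf = 178514 / 49019 = 3.641731
Step 2: ln(3.641731) = 1.292459
Step 3: delta-v = 3208 * 1.292459 = 4146.2 m/s

4146.2


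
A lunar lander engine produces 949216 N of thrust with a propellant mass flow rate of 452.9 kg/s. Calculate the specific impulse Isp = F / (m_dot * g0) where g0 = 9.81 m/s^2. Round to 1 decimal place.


Step 1: m_dot * g0 = 452.9 * 9.81 = 4442.95
Step 2: Isp = 949216 / 4442.95 = 213.6 s

213.6


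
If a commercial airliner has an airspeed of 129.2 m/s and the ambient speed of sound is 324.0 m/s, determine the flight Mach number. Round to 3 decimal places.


Step 1: M = V / a = 129.2 / 324.0
Step 2: M = 0.399

0.399


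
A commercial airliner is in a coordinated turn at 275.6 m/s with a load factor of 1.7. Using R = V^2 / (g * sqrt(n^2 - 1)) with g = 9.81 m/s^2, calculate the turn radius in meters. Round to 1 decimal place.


Step 1: V^2 = 275.6^2 = 75955.36
Step 2: n^2 - 1 = 1.7^2 - 1 = 1.89
Step 3: sqrt(1.89) = 1.374773
Step 4: R = 75955.36 / (9.81 * 1.374773) = 5631.9 m

5631.9


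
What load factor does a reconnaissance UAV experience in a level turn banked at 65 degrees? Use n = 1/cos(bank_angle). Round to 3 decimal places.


Step 1: Convert 65 degrees to radians = 1.134464
Step 2: cos(65 deg) = 0.422618
Step 3: n = 1 / 0.422618 = 2.366

2.366


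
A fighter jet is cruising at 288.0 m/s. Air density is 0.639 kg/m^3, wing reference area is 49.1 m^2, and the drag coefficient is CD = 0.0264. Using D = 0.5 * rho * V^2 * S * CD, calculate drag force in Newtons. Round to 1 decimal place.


Step 1: Dynamic pressure q = 0.5 * 0.639 * 288.0^2 = 26500.608 Pa
Step 2: Drag D = q * S * CD = 26500.608 * 49.1 * 0.0264
Step 3: D = 34351.1 N

34351.1


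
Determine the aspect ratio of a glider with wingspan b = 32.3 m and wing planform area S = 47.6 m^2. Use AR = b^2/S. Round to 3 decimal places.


Step 1: b^2 = 32.3^2 = 1043.29
Step 2: AR = 1043.29 / 47.6 = 21.918

21.918


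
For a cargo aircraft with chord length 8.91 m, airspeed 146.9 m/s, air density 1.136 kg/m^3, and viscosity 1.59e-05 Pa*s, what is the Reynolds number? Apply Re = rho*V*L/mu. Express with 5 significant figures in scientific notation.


Step 1: Numerator = rho * V * L = 1.136 * 146.9 * 8.91 = 1486.886544
Step 2: Re = 1486.886544 / 1.59e-05
Step 3: Re = 9.3515e+07

9.3515e+07


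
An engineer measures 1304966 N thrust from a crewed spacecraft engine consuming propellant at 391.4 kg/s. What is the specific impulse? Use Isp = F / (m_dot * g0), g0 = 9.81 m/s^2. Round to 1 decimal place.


Step 1: m_dot * g0 = 391.4 * 9.81 = 3839.63
Step 2: Isp = 1304966 / 3839.63 = 339.9 s

339.9


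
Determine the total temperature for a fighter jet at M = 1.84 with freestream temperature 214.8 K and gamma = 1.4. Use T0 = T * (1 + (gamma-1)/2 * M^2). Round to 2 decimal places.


Step 1: (gamma-1)/2 = 0.2
Step 2: M^2 = 3.3856
Step 3: 1 + 0.2 * 3.3856 = 1.67712
Step 4: T0 = 214.8 * 1.67712 = 360.25 K

360.25


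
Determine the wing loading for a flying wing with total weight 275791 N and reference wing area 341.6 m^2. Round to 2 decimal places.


Step 1: Wing loading = W / S = 275791 / 341.6
Step 2: Wing loading = 807.35 N/m^2

807.35


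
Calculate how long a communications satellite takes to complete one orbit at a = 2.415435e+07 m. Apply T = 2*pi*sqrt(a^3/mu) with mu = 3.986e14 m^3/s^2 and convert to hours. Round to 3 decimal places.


Step 1: a^3 / mu = 1.409244e+22 / 3.986e14 = 3.535483e+07
Step 2: sqrt(3.535483e+07) = 5945.9929 s
Step 3: T = 2*pi * 5945.9929 = 37359.78 s
Step 4: T in hours = 37359.78 / 3600 = 10.378 hours

10.378


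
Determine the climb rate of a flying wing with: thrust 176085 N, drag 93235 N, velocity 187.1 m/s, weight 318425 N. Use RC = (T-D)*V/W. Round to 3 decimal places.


Step 1: Excess thrust = T - D = 176085 - 93235 = 82850 N
Step 2: Excess power = 82850 * 187.1 = 15501235.0 W
Step 3: RC = 15501235.0 / 318425 = 48.681 m/s

48.681


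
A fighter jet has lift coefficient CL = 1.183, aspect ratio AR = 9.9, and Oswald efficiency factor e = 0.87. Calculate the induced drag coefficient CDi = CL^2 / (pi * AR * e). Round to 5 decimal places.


Step 1: CL^2 = 1.183^2 = 1.399489
Step 2: pi * AR * e = 3.14159 * 9.9 * 0.87 = 27.058538
Step 3: CDi = 1.399489 / 27.058538 = 0.05172

0.05172


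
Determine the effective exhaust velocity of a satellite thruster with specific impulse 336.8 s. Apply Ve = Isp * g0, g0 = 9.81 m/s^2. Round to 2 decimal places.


Step 1: Ve = Isp * g0 = 336.8 * 9.81
Step 2: Ve = 3304.01 m/s

3304.01


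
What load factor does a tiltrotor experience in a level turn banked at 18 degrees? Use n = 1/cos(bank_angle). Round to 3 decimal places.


Step 1: Convert 18 degrees to radians = 0.314159
Step 2: cos(18 deg) = 0.951057
Step 3: n = 1 / 0.951057 = 1.051

1.051


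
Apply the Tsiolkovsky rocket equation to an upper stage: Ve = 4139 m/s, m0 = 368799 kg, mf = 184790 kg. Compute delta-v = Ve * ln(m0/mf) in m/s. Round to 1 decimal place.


Step 1: Mass ratio m0/mf = 368799 / 184790 = 1.995774
Step 2: ln(1.995774) = 0.691032
Step 3: delta-v = 4139 * 0.691032 = 2860.2 m/s

2860.2


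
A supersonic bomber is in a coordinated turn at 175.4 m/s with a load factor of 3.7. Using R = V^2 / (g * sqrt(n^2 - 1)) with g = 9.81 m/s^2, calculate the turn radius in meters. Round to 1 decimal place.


Step 1: V^2 = 175.4^2 = 30765.16
Step 2: n^2 - 1 = 3.7^2 - 1 = 12.69
Step 3: sqrt(12.69) = 3.562303
Step 4: R = 30765.16 / (9.81 * 3.562303) = 880.4 m

880.4


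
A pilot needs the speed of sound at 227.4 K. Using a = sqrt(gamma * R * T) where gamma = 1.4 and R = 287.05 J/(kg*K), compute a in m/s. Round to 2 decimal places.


Step 1: gamma * R * T = 1.4 * 287.05 * 227.4 = 91385.238
Step 2: a = sqrt(91385.238) = 302.30 m/s

302.30


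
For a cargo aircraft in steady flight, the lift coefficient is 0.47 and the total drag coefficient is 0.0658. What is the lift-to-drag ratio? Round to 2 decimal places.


Step 1: L/D = CL / CD = 0.47 / 0.0658
Step 2: L/D = 7.14

7.14


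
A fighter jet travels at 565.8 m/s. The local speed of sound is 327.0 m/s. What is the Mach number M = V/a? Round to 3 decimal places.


Step 1: M = V / a = 565.8 / 327.0
Step 2: M = 1.730

1.730


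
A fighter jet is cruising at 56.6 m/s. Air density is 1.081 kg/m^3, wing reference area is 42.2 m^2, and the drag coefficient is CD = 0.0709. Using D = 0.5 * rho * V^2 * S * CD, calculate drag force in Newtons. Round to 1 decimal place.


Step 1: Dynamic pressure q = 0.5 * 1.081 * 56.6^2 = 1731.5242 Pa
Step 2: Drag D = q * S * CD = 1731.5242 * 42.2 * 0.0709
Step 3: D = 5180.7 N

5180.7


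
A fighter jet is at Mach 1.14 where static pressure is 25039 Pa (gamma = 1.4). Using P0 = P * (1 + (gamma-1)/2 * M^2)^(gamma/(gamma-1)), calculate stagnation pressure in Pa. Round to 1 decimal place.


Step 1: (gamma-1)/2 * M^2 = 0.2 * 1.2996 = 0.25992
Step 2: 1 + 0.25992 = 1.25992
Step 3: Exponent gamma/(gamma-1) = 3.5
Step 4: P0 = 25039 * 1.25992^3.5 = 56210.5 Pa

56210.5


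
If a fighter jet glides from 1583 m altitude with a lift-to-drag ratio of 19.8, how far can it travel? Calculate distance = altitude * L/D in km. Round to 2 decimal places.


Step 1: Glide distance = altitude * L/D = 1583 * 19.8 = 31343.4 m
Step 2: Convert to km: 31343.4 / 1000 = 31.34 km

31.34


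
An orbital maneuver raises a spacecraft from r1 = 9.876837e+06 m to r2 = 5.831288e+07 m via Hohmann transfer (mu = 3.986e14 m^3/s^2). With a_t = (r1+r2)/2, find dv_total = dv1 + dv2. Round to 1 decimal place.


Step 1: Transfer semi-major axis a_t = (9.876837e+06 + 5.831288e+07) / 2 = 3.409486e+07 m
Step 2: v1 (circular at r1) = sqrt(mu/r1) = 6352.72 m/s
Step 3: v_t1 = sqrt(mu*(2/r1 - 1/a_t)) = 8308.02 m/s
Step 4: dv1 = |8308.02 - 6352.72| = 1955.3 m/s
Step 5: v2 (circular at r2) = 2614.49 m/s, v_t2 = 1407.18 m/s
Step 6: dv2 = |2614.49 - 1407.18| = 1207.3 m/s
Step 7: Total delta-v = 1955.3 + 1207.3 = 3162.6 m/s

3162.6


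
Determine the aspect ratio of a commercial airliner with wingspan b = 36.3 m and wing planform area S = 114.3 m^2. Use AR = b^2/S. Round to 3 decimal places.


Step 1: b^2 = 36.3^2 = 1317.69
Step 2: AR = 1317.69 / 114.3 = 11.528

11.528


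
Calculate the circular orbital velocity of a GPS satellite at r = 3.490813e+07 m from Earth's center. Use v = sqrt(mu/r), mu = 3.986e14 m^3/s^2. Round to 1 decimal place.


Step 1: mu / r = 3.986e14 / 3.490813e+07 = 11418543.474
Step 2: v = sqrt(11418543.474) = 3379.1 m/s

3379.1


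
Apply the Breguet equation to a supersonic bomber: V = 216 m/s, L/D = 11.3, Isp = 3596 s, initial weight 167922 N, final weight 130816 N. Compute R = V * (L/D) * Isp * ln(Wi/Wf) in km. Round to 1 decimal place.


Step 1: Coefficient = V * (L/D) * Isp = 216 * 11.3 * 3596 = 8777116.8 m
Step 2: Wi/Wf = 167922 / 130816 = 1.28365
Step 3: ln(1.28365) = 0.249708
Step 4: R = 8777116.8 * 0.249708 = 2191714.8 m = 2191.7 km

2191.7


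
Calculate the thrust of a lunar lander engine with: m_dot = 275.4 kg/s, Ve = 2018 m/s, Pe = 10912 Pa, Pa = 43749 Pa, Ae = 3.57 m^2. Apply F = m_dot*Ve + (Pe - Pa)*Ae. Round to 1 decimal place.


Step 1: Momentum thrust = m_dot * Ve = 275.4 * 2018 = 555757.2 N
Step 2: Pressure thrust = (Pe - Pa) * Ae = (10912 - 43749) * 3.57 = -117228.09 N
Step 3: Total thrust F = 555757.2 + -117228.09 = 438529.1 N

438529.1


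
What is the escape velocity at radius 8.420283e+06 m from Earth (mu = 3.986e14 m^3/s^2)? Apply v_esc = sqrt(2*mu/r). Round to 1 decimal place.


Step 1: 2*mu/r = 2 * 3.986e14 / 8.420283e+06 = 94676152.8086
Step 2: v_esc = sqrt(94676152.8086) = 9730.2 m/s

9730.2


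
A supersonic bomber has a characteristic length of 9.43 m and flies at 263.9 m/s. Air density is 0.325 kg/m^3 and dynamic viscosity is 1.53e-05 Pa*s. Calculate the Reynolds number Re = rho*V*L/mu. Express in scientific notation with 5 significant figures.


Step 1: Numerator = rho * V * L = 0.325 * 263.9 * 9.43 = 808.787525
Step 2: Re = 808.787525 / 1.53e-05
Step 3: Re = 5.2862e+07

5.2862e+07


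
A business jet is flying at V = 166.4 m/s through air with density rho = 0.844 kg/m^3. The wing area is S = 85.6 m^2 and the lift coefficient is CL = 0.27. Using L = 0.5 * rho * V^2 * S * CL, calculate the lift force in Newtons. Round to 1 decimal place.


Step 1: Calculate dynamic pressure q = 0.5 * 0.844 * 166.4^2 = 0.5 * 0.844 * 27688.96 = 11684.7411 Pa
Step 2: Multiply by wing area and lift coefficient: L = 11684.7411 * 85.6 * 0.27
Step 3: L = 1000213.8399 * 0.27 = 270057.7 N

270057.7


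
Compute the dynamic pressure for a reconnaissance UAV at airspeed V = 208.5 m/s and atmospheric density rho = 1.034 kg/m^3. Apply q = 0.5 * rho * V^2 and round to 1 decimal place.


Step 1: V^2 = 208.5^2 = 43472.25
Step 2: q = 0.5 * 1.034 * 43472.25
Step 3: q = 22475.2 Pa

22475.2


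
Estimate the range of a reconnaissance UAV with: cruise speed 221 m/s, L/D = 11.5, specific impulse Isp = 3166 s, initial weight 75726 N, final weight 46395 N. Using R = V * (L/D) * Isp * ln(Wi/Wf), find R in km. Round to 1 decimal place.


Step 1: Coefficient = V * (L/D) * Isp = 221 * 11.5 * 3166 = 8046389.0 m
Step 2: Wi/Wf = 75726 / 46395 = 1.632202
Step 3: ln(1.632202) = 0.48993
Step 4: R = 8046389.0 * 0.48993 = 3942166.3 m = 3942.2 km

3942.2


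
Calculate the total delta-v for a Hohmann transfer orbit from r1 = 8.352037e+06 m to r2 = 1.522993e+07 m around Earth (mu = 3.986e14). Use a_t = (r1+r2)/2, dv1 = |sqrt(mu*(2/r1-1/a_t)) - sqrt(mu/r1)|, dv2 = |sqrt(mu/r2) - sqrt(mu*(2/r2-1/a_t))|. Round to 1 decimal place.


Step 1: Transfer semi-major axis a_t = (8.352037e+06 + 1.522993e+07) / 2 = 1.179098e+07 m
Step 2: v1 (circular at r1) = sqrt(mu/r1) = 6908.32 m/s
Step 3: v_t1 = sqrt(mu*(2/r1 - 1/a_t)) = 7851.39 m/s
Step 4: dv1 = |7851.39 - 6908.32| = 943.07 m/s
Step 5: v2 (circular at r2) = 5115.87 m/s, v_t2 = 4305.67 m/s
Step 6: dv2 = |5115.87 - 4305.67| = 810.2 m/s
Step 7: Total delta-v = 943.07 + 810.2 = 1753.3 m/s

1753.3


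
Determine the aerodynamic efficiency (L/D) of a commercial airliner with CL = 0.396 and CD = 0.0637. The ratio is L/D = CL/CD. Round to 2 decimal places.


Step 1: L/D = CL / CD = 0.396 / 0.0637
Step 2: L/D = 6.22

6.22


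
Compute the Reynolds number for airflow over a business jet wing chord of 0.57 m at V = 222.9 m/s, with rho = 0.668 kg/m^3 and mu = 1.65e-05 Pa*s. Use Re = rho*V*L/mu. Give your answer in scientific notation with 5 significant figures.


Step 1: Numerator = rho * V * L = 0.668 * 222.9 * 0.57 = 84.871404
Step 2: Re = 84.871404 / 1.65e-05
Step 3: Re = 5.1437e+06

5.1437e+06


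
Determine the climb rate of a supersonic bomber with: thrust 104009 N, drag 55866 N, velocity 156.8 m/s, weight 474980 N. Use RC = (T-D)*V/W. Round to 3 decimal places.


Step 1: Excess thrust = T - D = 104009 - 55866 = 48143 N
Step 2: Excess power = 48143 * 156.8 = 7548822.4 W
Step 3: RC = 7548822.4 / 474980 = 15.893 m/s

15.893


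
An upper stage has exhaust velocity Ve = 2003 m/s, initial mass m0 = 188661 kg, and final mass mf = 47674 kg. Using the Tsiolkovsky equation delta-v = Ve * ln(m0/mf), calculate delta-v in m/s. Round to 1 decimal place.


Step 1: Mass ratio m0/mf = 188661 / 47674 = 3.957314
Step 2: ln(3.957314) = 1.375566
Step 3: delta-v = 2003 * 1.375566 = 2755.3 m/s

2755.3


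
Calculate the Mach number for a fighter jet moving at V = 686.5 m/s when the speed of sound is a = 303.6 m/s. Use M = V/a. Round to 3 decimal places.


Step 1: M = V / a = 686.5 / 303.6
Step 2: M = 2.261

2.261


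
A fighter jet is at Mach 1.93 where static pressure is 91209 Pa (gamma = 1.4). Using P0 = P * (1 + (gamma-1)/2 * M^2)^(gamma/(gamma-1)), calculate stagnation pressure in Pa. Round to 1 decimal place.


Step 1: (gamma-1)/2 * M^2 = 0.2 * 3.7249 = 0.74498
Step 2: 1 + 0.74498 = 1.74498
Step 3: Exponent gamma/(gamma-1) = 3.5
Step 4: P0 = 91209 * 1.74498^3.5 = 640183.2 Pa

640183.2


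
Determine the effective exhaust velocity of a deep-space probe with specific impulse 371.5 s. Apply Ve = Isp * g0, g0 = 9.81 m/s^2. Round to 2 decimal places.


Step 1: Ve = Isp * g0 = 371.5 * 9.81
Step 2: Ve = 3644.42 m/s

3644.42


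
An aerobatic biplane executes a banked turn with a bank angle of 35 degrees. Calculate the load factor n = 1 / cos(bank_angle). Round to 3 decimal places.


Step 1: Convert 35 degrees to radians = 0.610865
Step 2: cos(35 deg) = 0.819152
Step 3: n = 1 / 0.819152 = 1.221

1.221


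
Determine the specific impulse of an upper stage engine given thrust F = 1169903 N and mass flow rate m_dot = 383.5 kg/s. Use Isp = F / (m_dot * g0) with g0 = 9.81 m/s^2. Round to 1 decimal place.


Step 1: m_dot * g0 = 383.5 * 9.81 = 3762.14
Step 2: Isp = 1169903 / 3762.14 = 311.0 s

311.0


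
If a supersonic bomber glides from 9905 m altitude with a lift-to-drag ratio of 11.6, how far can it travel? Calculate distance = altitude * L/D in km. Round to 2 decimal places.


Step 1: Glide distance = altitude * L/D = 9905 * 11.6 = 114898.0 m
Step 2: Convert to km: 114898.0 / 1000 = 114.90 km

114.90


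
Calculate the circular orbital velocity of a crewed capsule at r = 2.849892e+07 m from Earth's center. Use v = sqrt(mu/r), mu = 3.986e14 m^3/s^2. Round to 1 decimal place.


Step 1: mu / r = 3.986e14 / 2.849892e+07 = 13986494.9268
Step 2: v = sqrt(13986494.9268) = 3739.9 m/s

3739.9


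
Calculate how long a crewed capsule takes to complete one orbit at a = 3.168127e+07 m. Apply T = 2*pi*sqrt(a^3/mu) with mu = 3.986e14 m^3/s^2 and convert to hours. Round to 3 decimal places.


Step 1: a^3 / mu = 3.179858e+22 / 3.986e14 = 7.977567e+07
Step 2: sqrt(7.977567e+07) = 8931.7226 s
Step 3: T = 2*pi * 8931.7226 = 56119.67 s
Step 4: T in hours = 56119.67 / 3600 = 15.589 hours

15.589


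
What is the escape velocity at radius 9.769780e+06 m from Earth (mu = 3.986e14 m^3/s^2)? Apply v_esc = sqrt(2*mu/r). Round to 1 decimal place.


Step 1: 2*mu/r = 2 * 3.986e14 / 9.769780e+06 = 81598562.0966
Step 2: v_esc = sqrt(81598562.0966) = 9033.2 m/s

9033.2


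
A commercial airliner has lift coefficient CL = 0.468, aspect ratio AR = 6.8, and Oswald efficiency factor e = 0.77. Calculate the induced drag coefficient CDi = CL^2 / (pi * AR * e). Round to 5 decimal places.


Step 1: CL^2 = 0.468^2 = 0.219024
Step 2: pi * AR * e = 3.14159 * 6.8 * 0.77 = 16.449379
Step 3: CDi = 0.219024 / 16.449379 = 0.01332

0.01332


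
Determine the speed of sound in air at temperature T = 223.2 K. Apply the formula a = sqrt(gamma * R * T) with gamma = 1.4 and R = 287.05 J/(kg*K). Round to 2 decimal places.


Step 1: gamma * R * T = 1.4 * 287.05 * 223.2 = 89697.384
Step 2: a = sqrt(89697.384) = 299.50 m/s

299.50


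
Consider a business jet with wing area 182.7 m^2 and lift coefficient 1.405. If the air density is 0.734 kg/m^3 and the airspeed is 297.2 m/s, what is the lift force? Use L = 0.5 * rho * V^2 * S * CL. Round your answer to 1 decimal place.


Step 1: Calculate dynamic pressure q = 0.5 * 0.734 * 297.2^2 = 0.5 * 0.734 * 88327.84 = 32416.3173 Pa
Step 2: Multiply by wing area and lift coefficient: L = 32416.3173 * 182.7 * 1.405
Step 3: L = 5922461.1671 * 1.405 = 8321057.9 N

8321057.9


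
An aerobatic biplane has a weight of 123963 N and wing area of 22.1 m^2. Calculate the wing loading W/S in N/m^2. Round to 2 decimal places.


Step 1: Wing loading = W / S = 123963 / 22.1
Step 2: Wing loading = 5609.19 N/m^2

5609.19


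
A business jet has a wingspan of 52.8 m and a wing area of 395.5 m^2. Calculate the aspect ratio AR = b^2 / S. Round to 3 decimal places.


Step 1: b^2 = 52.8^2 = 2787.84
Step 2: AR = 2787.84 / 395.5 = 7.049

7.049


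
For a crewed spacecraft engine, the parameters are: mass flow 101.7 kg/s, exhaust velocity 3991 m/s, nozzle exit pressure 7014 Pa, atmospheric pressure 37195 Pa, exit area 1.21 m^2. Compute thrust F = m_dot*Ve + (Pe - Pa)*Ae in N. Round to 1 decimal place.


Step 1: Momentum thrust = m_dot * Ve = 101.7 * 3991 = 405884.7 N
Step 2: Pressure thrust = (Pe - Pa) * Ae = (7014 - 37195) * 1.21 = -36519.01 N
Step 3: Total thrust F = 405884.7 + -36519.01 = 369365.7 N

369365.7


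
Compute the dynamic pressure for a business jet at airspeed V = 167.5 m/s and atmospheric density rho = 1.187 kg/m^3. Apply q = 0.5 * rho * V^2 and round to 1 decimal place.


Step 1: V^2 = 167.5^2 = 28056.25
Step 2: q = 0.5 * 1.187 * 28056.25
Step 3: q = 16651.4 Pa

16651.4


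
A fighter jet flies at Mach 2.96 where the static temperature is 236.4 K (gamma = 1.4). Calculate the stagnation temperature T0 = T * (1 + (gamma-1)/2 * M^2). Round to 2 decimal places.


Step 1: (gamma-1)/2 = 0.2
Step 2: M^2 = 8.7616
Step 3: 1 + 0.2 * 8.7616 = 2.75232
Step 4: T0 = 236.4 * 2.75232 = 650.65 K

650.65


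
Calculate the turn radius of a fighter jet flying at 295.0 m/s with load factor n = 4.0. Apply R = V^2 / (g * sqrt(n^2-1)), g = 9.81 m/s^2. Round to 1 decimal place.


Step 1: V^2 = 295.0^2 = 87025.0
Step 2: n^2 - 1 = 4.0^2 - 1 = 15.0
Step 3: sqrt(15.0) = 3.872983
Step 4: R = 87025.0 / (9.81 * 3.872983) = 2290.5 m

2290.5


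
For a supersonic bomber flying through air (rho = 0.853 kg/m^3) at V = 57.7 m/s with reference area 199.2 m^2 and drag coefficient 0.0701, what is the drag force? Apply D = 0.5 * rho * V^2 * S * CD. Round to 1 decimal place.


Step 1: Dynamic pressure q = 0.5 * 0.853 * 57.7^2 = 1419.9422 Pa
Step 2: Drag D = q * S * CD = 1419.9422 * 199.2 * 0.0701
Step 3: D = 19828.0 N

19828.0


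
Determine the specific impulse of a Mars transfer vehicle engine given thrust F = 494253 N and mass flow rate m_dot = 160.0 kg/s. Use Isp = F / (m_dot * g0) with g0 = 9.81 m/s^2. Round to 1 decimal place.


Step 1: m_dot * g0 = 160.0 * 9.81 = 1569.6
Step 2: Isp = 494253 / 1569.6 = 314.9 s

314.9


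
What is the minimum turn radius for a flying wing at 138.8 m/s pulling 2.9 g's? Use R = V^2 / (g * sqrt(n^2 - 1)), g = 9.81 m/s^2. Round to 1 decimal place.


Step 1: V^2 = 138.8^2 = 19265.44
Step 2: n^2 - 1 = 2.9^2 - 1 = 7.41
Step 3: sqrt(7.41) = 2.722132
Step 4: R = 19265.44 / (9.81 * 2.722132) = 721.4 m

721.4


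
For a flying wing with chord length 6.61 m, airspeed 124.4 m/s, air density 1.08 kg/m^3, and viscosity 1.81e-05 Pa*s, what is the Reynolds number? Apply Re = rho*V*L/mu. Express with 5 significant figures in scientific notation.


Step 1: Numerator = rho * V * L = 1.08 * 124.4 * 6.61 = 888.06672
Step 2: Re = 888.06672 / 1.81e-05
Step 3: Re = 4.9064e+07

4.9064e+07


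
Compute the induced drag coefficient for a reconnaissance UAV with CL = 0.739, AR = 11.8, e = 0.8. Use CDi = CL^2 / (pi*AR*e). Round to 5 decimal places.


Step 1: CL^2 = 0.739^2 = 0.546121
Step 2: pi * AR * e = 3.14159 * 11.8 * 0.8 = 29.656635
Step 3: CDi = 0.546121 / 29.656635 = 0.01841

0.01841


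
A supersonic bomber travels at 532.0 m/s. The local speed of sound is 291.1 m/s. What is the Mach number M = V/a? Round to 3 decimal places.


Step 1: M = V / a = 532.0 / 291.1
Step 2: M = 1.828

1.828


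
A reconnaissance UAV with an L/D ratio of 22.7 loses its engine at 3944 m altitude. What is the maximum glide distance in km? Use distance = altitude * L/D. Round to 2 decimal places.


Step 1: Glide distance = altitude * L/D = 3944 * 22.7 = 89528.8 m
Step 2: Convert to km: 89528.8 / 1000 = 89.53 km

89.53


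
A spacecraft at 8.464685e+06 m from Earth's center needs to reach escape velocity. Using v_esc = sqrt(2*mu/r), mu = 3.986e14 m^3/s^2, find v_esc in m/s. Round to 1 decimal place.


Step 1: 2*mu/r = 2 * 3.986e14 / 8.464685e+06 = 94179523.5145
Step 2: v_esc = sqrt(94179523.5145) = 9704.6 m/s

9704.6


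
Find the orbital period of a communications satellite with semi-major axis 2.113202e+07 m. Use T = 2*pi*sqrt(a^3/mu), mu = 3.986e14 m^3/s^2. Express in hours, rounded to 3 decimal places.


Step 1: a^3 / mu = 9.436763e+21 / 3.986e14 = 2.367477e+07
Step 2: sqrt(2.367477e+07) = 4865.6725 s
Step 3: T = 2*pi * 4865.6725 = 30571.92 s
Step 4: T in hours = 30571.92 / 3600 = 8.492 hours

8.492


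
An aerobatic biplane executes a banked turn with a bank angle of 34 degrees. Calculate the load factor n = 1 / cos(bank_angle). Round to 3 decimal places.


Step 1: Convert 34 degrees to radians = 0.593412
Step 2: cos(34 deg) = 0.829038
Step 3: n = 1 / 0.829038 = 1.206

1.206


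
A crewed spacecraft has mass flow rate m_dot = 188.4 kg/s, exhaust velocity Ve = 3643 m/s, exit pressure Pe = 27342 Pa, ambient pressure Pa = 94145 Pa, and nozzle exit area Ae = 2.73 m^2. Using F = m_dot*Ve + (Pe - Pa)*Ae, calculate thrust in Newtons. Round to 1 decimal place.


Step 1: Momentum thrust = m_dot * Ve = 188.4 * 3643 = 686341.2 N
Step 2: Pressure thrust = (Pe - Pa) * Ae = (27342 - 94145) * 2.73 = -182372.19 N
Step 3: Total thrust F = 686341.2 + -182372.19 = 503969.0 N

503969.0


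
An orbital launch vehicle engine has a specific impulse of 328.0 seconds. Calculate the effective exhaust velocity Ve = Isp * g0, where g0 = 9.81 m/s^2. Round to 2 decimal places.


Step 1: Ve = Isp * g0 = 328.0 * 9.81
Step 2: Ve = 3217.68 m/s

3217.68


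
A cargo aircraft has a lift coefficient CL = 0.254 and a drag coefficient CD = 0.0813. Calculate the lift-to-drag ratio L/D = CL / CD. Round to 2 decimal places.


Step 1: L/D = CL / CD = 0.254 / 0.0813
Step 2: L/D = 3.12

3.12


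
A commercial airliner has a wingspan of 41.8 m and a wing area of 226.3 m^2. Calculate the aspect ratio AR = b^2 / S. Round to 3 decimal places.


Step 1: b^2 = 41.8^2 = 1747.24
Step 2: AR = 1747.24 / 226.3 = 7.721

7.721


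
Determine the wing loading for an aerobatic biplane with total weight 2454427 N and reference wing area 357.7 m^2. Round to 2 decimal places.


Step 1: Wing loading = W / S = 2454427 / 357.7
Step 2: Wing loading = 6861.69 N/m^2

6861.69


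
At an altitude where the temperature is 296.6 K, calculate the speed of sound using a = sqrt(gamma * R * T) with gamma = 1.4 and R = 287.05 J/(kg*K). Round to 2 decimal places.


Step 1: gamma * R * T = 1.4 * 287.05 * 296.6 = 119194.642
Step 2: a = sqrt(119194.642) = 345.25 m/s

345.25


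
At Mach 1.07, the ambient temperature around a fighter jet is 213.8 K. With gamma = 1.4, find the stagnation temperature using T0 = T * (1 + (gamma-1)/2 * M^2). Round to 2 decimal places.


Step 1: (gamma-1)/2 = 0.2
Step 2: M^2 = 1.1449
Step 3: 1 + 0.2 * 1.1449 = 1.22898
Step 4: T0 = 213.8 * 1.22898 = 262.76 K

262.76


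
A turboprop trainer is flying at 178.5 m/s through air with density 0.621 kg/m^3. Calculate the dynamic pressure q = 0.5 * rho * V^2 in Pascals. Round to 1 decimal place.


Step 1: V^2 = 178.5^2 = 31862.25
Step 2: q = 0.5 * 0.621 * 31862.25
Step 3: q = 9893.2 Pa

9893.2


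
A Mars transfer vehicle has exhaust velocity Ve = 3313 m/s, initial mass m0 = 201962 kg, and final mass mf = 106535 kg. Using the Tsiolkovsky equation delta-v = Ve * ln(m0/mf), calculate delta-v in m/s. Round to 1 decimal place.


Step 1: Mass ratio m0/mf = 201962 / 106535 = 1.895734
Step 2: ln(1.895734) = 0.639606
Step 3: delta-v = 3313 * 0.639606 = 2119.0 m/s

2119.0


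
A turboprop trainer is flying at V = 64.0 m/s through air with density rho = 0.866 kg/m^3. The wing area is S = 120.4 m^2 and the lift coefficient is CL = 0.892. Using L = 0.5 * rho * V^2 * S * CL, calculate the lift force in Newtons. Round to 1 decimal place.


Step 1: Calculate dynamic pressure q = 0.5 * 0.866 * 64.0^2 = 0.5 * 0.866 * 4096.0 = 1773.568 Pa
Step 2: Multiply by wing area and lift coefficient: L = 1773.568 * 120.4 * 0.892
Step 3: L = 213537.5872 * 0.892 = 190475.5 N

190475.5


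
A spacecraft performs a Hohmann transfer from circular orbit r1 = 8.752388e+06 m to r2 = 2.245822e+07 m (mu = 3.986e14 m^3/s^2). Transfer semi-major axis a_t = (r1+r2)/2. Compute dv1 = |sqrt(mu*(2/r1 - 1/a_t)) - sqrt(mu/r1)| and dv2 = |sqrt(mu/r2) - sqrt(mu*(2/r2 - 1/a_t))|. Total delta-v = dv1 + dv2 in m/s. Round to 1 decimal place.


Step 1: Transfer semi-major axis a_t = (8.752388e+06 + 2.245822e+07) / 2 = 1.560530e+07 m
Step 2: v1 (circular at r1) = sqrt(mu/r1) = 6748.47 m/s
Step 3: v_t1 = sqrt(mu*(2/r1 - 1/a_t)) = 8095.75 m/s
Step 4: dv1 = |8095.75 - 6748.47| = 1347.28 m/s
Step 5: v2 (circular at r2) = 4212.9 m/s, v_t2 = 3155.06 m/s
Step 6: dv2 = |4212.9 - 3155.06| = 1057.83 m/s
Step 7: Total delta-v = 1347.28 + 1057.83 = 2405.1 m/s

2405.1


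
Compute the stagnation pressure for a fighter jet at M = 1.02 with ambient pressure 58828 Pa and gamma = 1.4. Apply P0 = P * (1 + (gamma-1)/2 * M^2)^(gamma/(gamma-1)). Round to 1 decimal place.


Step 1: (gamma-1)/2 * M^2 = 0.2 * 1.0404 = 0.20808
Step 2: 1 + 0.20808 = 1.20808
Step 3: Exponent gamma/(gamma-1) = 3.5
Step 4: P0 = 58828 * 1.20808^3.5 = 114003.7 Pa

114003.7


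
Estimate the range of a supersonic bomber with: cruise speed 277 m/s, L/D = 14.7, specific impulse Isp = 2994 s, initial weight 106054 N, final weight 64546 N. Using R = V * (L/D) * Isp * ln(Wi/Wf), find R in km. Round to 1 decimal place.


Step 1: Coefficient = V * (L/D) * Isp = 277 * 14.7 * 2994 = 12191268.6 m
Step 2: Wi/Wf = 106054 / 64546 = 1.643076
Step 3: ln(1.643076) = 0.49657
Step 4: R = 12191268.6 * 0.49657 = 6053821.3 m = 6053.8 km

6053.8


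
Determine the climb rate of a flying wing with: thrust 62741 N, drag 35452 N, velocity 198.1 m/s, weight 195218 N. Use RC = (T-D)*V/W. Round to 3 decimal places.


Step 1: Excess thrust = T - D = 62741 - 35452 = 27289 N
Step 2: Excess power = 27289 * 198.1 = 5405950.9 W
Step 3: RC = 5405950.9 / 195218 = 27.692 m/s

27.692


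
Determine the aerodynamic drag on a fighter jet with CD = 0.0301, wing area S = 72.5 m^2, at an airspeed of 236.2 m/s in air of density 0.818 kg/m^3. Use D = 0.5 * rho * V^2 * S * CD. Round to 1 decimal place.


Step 1: Dynamic pressure q = 0.5 * 0.818 * 236.2^2 = 22818.29 Pa
Step 2: Drag D = q * S * CD = 22818.29 * 72.5 * 0.0301
Step 3: D = 49795.2 N

49795.2


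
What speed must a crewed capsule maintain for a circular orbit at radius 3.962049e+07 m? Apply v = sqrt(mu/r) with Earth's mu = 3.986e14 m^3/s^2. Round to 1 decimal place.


Step 1: mu / r = 3.986e14 / 3.962049e+07 = 10060451.0444
Step 2: v = sqrt(10060451.0444) = 3171.8 m/s

3171.8


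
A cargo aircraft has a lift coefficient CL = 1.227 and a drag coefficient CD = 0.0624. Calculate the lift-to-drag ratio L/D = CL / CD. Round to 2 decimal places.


Step 1: L/D = CL / CD = 1.227 / 0.0624
Step 2: L/D = 19.66

19.66


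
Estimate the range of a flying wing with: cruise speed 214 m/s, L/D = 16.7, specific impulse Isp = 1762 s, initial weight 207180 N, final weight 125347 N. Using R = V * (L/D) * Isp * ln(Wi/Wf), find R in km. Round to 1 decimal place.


Step 1: Coefficient = V * (L/D) * Isp = 214 * 16.7 * 1762 = 6297035.6 m
Step 2: Wi/Wf = 207180 / 125347 = 1.652852
Step 3: ln(1.652852) = 0.502502
Step 4: R = 6297035.6 * 0.502502 = 3164273.5 m = 3164.3 km

3164.3


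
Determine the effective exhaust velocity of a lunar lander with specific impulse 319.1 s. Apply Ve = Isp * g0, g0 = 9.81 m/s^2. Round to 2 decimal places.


Step 1: Ve = Isp * g0 = 319.1 * 9.81
Step 2: Ve = 3130.37 m/s

3130.37


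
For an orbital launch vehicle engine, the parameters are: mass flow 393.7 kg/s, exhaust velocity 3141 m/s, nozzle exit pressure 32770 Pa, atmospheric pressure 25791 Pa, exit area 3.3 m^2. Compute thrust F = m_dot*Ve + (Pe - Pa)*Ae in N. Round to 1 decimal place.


Step 1: Momentum thrust = m_dot * Ve = 393.7 * 3141 = 1236611.7 N
Step 2: Pressure thrust = (Pe - Pa) * Ae = (32770 - 25791) * 3.3 = 23030.7 N
Step 3: Total thrust F = 1236611.7 + 23030.7 = 1259642.4 N

1259642.4


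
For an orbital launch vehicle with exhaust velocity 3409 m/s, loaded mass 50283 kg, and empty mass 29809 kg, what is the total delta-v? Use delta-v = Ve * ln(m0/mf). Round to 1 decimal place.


Step 1: Mass ratio m0/mf = 50283 / 29809 = 1.68684
Step 2: ln(1.68684) = 0.522857
Step 3: delta-v = 3409 * 0.522857 = 1782.4 m/s

1782.4


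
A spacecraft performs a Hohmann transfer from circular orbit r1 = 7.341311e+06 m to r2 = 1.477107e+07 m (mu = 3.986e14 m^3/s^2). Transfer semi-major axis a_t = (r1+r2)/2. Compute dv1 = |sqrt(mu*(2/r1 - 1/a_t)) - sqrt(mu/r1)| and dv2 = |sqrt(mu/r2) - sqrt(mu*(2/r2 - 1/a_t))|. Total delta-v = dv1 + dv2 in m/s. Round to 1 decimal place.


Step 1: Transfer semi-major axis a_t = (7.341311e+06 + 1.477107e+07) / 2 = 1.105619e+07 m
Step 2: v1 (circular at r1) = sqrt(mu/r1) = 7368.55 m/s
Step 3: v_t1 = sqrt(mu*(2/r1 - 1/a_t)) = 8516.97 m/s
Step 4: dv1 = |8516.97 - 7368.55| = 1148.42 m/s
Step 5: v2 (circular at r2) = 5194.73 m/s, v_t2 = 4232.98 m/s
Step 6: dv2 = |5194.73 - 4232.98| = 961.74 m/s
Step 7: Total delta-v = 1148.42 + 961.74 = 2110.2 m/s

2110.2


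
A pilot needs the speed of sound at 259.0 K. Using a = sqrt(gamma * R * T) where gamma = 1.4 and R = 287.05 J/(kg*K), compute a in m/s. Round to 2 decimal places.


Step 1: gamma * R * T = 1.4 * 287.05 * 259.0 = 104084.33
Step 2: a = sqrt(104084.33) = 322.62 m/s

322.62
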